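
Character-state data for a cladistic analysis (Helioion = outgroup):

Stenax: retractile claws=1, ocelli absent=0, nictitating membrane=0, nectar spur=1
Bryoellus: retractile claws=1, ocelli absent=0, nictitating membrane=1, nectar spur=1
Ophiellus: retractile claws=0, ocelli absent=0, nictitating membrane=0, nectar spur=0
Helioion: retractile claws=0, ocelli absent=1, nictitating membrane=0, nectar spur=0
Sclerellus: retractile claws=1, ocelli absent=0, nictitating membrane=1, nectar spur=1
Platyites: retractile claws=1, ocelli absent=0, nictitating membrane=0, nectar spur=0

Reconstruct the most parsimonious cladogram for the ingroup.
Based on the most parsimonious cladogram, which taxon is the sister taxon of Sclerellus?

Character polarity is set by the outgroup: the derived state is whichever differs from the outgroup's state, so for ocelli absent the derived state is '0', and for the remaining characters it is '1'.
Only Bryoellus, Platyites, Sclerellus, and Stenax show the derived state '1' for retractile claws, supporting them as a clade.
ocelli absent (derived state '0') is shared by all ingroup taxa — unites the whole ingroup.
nictitating membrane: derived state '1' in Bryoellus and Sclerellus only — synapomorphy for {Bryoellus, Sclerellus}.
nectar spur: derived state '1' in Bryoellus, Sclerellus, and Stenax only — synapomorphy for {Bryoellus, Sclerellus, Stenax}.
Most parsimonious ingroup topology: ((((Bryoellus,Sclerellus),Stenax),Platyites),Ophiellus).
Sclerellus and Bryoellus form a cherry on this tree, so they are sister taxa.

Bryoellus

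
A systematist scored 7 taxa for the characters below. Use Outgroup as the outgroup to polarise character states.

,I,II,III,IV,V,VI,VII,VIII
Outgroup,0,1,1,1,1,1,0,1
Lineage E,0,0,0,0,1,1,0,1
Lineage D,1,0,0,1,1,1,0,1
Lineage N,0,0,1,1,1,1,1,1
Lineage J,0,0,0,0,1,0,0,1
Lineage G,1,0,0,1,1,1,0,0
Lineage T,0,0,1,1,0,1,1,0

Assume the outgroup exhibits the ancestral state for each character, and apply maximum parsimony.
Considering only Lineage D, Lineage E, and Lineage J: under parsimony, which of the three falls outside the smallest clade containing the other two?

Lineage D

Character polarity is set by the outgroup: the derived state is whichever differs from the outgroup's state, so for II, III, IV, V, VI, VIII the derived state is '0', and for the remaining characters it is '1'.
I: derived state '1' in Lineage D and Lineage G only — synapomorphy for {Lineage D, Lineage G}.
II (derived state '0') is shared by all ingroup taxa — unites the whole ingroup.
III (derived state '0') is shared by Lineage D, Lineage E, Lineage G, and Lineage J — a synapomorphy uniting that clade.
IV: derived state '0' in Lineage E and Lineage J only — synapomorphy for {Lineage E, Lineage J}.
V (derived state '0') is unique to Lineage T (autapomorphy; uninformative for grouping).
VI: derived state '0' in Lineage J only — an autapomorphy, so it tells us nothing about relationships among taxa.
VII (derived state '1') is shared by Lineage N and Lineage T — a synapomorphy uniting that clade.
VIII groups Lineage G and Lineage T, which is incompatible with the clades supported by the remaining characters; treating it as convergent (homoplasy) costs fewer steps than any alternative tree.
Most parsimonious ingroup topology: (((Lineage E,Lineage J),(Lineage D,Lineage G)),(Lineage N,Lineage T)).
Lineage J and Lineage E share a more recent common ancestor with each other than either does with Lineage D, so Lineage D is the least closely related of the three.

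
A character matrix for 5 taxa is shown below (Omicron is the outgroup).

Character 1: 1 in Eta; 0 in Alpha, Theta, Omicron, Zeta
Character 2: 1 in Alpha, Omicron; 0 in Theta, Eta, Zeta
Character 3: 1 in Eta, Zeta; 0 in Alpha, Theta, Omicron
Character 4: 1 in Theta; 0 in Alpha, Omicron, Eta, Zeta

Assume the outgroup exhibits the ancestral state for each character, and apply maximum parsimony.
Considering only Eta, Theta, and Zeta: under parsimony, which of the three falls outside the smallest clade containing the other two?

Character polarity is set by the outgroup: the derived state is whichever differs from the outgroup's state, so for Character 2 the derived state is '0', and for the remaining characters it is '1'.
Character 1: derived state '1' in Eta only — an autapomorphy, so it tells us nothing about relationships among taxa.
Character 2: derived state '0' in Eta, Theta, and Zeta only — synapomorphy for {Eta, Theta, Zeta}.
Character 3: derived state '1' in Eta and Zeta only — synapomorphy for {Eta, Zeta}.
Character 4: derived state '1' in Theta only — an autapomorphy, so it tells us nothing about relationships among taxa.
Most parsimonious ingroup topology: ((Theta,(Eta,Zeta)),Alpha).
Eta and Zeta share a more recent common ancestor with each other than either does with Theta, so Theta is the least closely related of the three.

Theta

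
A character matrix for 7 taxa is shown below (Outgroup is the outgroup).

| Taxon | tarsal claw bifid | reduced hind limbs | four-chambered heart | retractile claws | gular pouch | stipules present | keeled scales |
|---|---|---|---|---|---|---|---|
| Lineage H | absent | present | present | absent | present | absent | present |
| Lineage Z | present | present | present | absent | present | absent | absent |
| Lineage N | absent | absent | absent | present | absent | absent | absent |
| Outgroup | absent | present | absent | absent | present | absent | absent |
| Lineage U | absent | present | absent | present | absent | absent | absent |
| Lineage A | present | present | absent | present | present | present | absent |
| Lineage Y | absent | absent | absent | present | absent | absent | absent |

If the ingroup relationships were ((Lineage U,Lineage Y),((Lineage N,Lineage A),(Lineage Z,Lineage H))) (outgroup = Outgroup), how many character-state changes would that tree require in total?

Map each character onto ((Lineage U,Lineage Y),((Lineage N,Lineage A),(Lineage Z,Lineage H))) (rooted by Outgroup) and count the minimum state changes it requires (Fitch parsimony):
tarsal claw bifid: 2; reduced hind limbs: 2; four-chambered heart: 1; retractile claws: 2; gular pouch: 2; stipules present: 1; keeled scales: 1.
Total tree length = 11.

11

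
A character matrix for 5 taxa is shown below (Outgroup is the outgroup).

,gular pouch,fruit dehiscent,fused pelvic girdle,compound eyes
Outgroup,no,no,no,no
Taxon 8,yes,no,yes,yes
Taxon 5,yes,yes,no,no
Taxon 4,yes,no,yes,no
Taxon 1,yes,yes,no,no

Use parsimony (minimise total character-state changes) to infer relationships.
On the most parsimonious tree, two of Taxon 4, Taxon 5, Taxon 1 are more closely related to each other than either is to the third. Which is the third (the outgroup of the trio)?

Taxon 4

The outgroup has state 'no' for every character, so 'yes' is the derived state throughout.
gular pouch (derived state 'yes') is shared by all ingroup taxa — unites the whole ingroup.
fruit dehiscent: derived state 'yes' in Taxon 1 and Taxon 5 only — synapomorphy for {Taxon 1, Taxon 5}.
fused pelvic girdle (derived state 'yes') is shared by Taxon 4 and Taxon 8 — a synapomorphy uniting that clade.
compound eyes: derived state 'yes' in Taxon 8 only — an autapomorphy, so it tells us nothing about relationships among taxa.
Most parsimonious ingroup topology: ((Taxon 8,Taxon 4),(Taxon 5,Taxon 1)).
Taxon 5 and Taxon 1 share a more recent common ancestor with each other than either does with Taxon 4, so Taxon 4 is the least closely related of the three.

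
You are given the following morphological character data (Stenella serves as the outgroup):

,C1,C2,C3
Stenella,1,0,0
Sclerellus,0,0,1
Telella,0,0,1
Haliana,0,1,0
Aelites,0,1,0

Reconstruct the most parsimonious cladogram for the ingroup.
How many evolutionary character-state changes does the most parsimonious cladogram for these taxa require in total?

3

Character polarity is set by the outgroup: the derived state is whichever differs from the outgroup's state, so for C1 the derived state is '0', and for the remaining characters it is '1'.
All ingroup taxa share the derived state '0' for C1; it defines the ingroup but does not resolve relationships within it.
C2: derived state '1' in Aelites and Haliana only — synapomorphy for {Aelites, Haliana}.
C3: derived state '1' in Sclerellus and Telella only — synapomorphy for {Sclerellus, Telella}.
Most parsimonious ingroup topology: ((Sclerellus,Telella),(Haliana,Aelites)).
Changes per character on this tree: C1: 1; C2: 1; C3: 1.
Total = 3.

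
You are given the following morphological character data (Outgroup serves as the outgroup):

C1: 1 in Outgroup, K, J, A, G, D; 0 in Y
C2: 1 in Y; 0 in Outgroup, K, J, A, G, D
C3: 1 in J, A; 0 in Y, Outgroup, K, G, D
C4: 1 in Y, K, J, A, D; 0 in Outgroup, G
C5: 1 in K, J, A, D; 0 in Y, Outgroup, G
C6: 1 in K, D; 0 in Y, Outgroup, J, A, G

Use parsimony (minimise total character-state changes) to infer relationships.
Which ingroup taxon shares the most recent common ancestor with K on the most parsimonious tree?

D

Character polarity is set by the outgroup: the derived state is whichever differs from the outgroup's state, so for C1 the derived state is '0', and for the remaining characters it is '1'.
C1 (derived state '0') is unique to Y (autapomorphy; uninformative for grouping).
C2 (derived state '1') is unique to Y (autapomorphy; uninformative for grouping).
C3: derived state '1' in A and J only — synapomorphy for {A, J}.
C4: derived state '1' in A, D, J, K, and Y only — synapomorphy for {A, D, J, K, Y}.
Only A, D, J, and K show the derived state '1' for C5, supporting them as a clade.
Only D and K show the derived state '1' for C6, supporting them as a clade.
Most parsimonious ingroup topology: ((Y,((A,J),(K,D))),G).
K and D form a cherry on this tree, so they are sister taxa.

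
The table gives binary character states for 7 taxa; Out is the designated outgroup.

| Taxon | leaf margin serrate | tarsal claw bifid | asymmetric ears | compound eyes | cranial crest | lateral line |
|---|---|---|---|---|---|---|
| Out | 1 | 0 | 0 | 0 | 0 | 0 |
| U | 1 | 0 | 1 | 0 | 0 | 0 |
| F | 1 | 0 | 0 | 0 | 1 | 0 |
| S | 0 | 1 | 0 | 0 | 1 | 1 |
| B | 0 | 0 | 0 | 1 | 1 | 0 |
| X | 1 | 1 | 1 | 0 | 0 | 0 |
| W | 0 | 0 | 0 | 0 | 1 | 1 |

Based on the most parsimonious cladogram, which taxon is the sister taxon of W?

Character polarity is set by the outgroup: the derived state is whichever differs from the outgroup's state, so for leaf margin serrate the derived state is '0', and for the remaining characters it is '1'.
Only B, S, and W show the derived state '0' for leaf margin serrate, supporting them as a clade.
tarsal claw bifid (state '1') occurs in S and X but conflicts with the nesting implied by the other characters — most parsimoniously interpreted as homoplasy.
Only U and X show the derived state '1' for asymmetric ears, supporting them as a clade.
compound eyes (derived state '1') is unique to B (autapomorphy; uninformative for grouping).
Only B, F, S, and W show the derived state '1' for cranial crest, supporting them as a clade.
lateral line (derived state '1') is shared by S and W — a synapomorphy uniting that clade.
Most parsimonious ingroup topology: ((U,X),(F,((S,W),B))).
W and S form a cherry on this tree, so they are sister taxa.

S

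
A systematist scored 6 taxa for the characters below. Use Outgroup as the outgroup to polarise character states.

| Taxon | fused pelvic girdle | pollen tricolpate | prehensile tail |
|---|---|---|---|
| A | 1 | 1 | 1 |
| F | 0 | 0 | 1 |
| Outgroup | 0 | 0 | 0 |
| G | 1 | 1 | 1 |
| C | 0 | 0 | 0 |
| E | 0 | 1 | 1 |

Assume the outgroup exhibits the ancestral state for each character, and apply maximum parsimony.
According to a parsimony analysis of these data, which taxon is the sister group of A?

G

The outgroup has state '0' for every character, so '1' is the derived state throughout.
fused pelvic girdle: derived state '1' in A and G only — synapomorphy for {A, G}.
pollen tricolpate: derived state '1' in A, E, and G only — synapomorphy for {A, E, G}.
prehensile tail (derived state '1') is shared by A, E, F, and G — a synapomorphy uniting that clade.
Most parsimonious ingroup topology: ((((A,G),E),F),C).
A and G form a cherry on this tree, so they are sister taxa.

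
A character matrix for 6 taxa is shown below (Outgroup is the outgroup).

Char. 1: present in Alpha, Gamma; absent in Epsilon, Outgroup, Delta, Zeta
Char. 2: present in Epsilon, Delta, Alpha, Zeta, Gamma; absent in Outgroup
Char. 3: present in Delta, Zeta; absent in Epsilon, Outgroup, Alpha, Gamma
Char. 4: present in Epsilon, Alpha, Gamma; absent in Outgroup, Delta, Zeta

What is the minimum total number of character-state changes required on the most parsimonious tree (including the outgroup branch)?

4

The outgroup has state 'absent' for every character, so 'present' is the derived state throughout.
Char. 1: derived state 'present' in Alpha and Gamma only — synapomorphy for {Alpha, Gamma}.
Char. 2 (derived state 'present') is shared by all ingroup taxa — unites the whole ingroup.
Only Delta and Zeta show the derived state 'present' for Char. 3, supporting them as a clade.
Char. 4 (derived state 'present') is shared by Alpha, Epsilon, and Gamma — a synapomorphy uniting that clade.
Most parsimonious ingroup topology: ((Zeta,Delta),((Gamma,Alpha),Epsilon)).
Changes per character on this tree: Char. 1: 1; Char. 2: 1; Char. 3: 1; Char. 4: 1.
Total = 4.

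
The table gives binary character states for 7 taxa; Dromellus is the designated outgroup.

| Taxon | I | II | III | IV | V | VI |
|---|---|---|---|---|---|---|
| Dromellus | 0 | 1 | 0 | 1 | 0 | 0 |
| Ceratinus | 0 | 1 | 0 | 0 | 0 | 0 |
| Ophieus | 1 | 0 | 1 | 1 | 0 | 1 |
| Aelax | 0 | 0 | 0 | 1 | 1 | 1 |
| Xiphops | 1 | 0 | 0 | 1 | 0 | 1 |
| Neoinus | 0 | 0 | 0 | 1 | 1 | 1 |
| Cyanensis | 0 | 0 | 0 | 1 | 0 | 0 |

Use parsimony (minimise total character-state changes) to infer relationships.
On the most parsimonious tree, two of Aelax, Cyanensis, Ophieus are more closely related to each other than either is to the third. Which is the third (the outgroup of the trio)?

Character polarity is set by the outgroup: the derived state is whichever differs from the outgroup's state, so for II, IV the derived state is '0', and for the remaining characters it is '1'.
Only Ophieus and Xiphops show the derived state '1' for I, supporting them as a clade.
II (derived state '0') is shared by Aelax, Cyanensis, Neoinus, Ophieus, and Xiphops — a synapomorphy uniting that clade.
III: derived state '1' in Ophieus only — an autapomorphy, so it tells us nothing about relationships among taxa.
IV (derived state '0') is unique to Ceratinus (autapomorphy; uninformative for grouping).
Only Aelax and Neoinus show the derived state '1' for V, supporting them as a clade.
VI (derived state '1') is shared by Aelax, Neoinus, Ophieus, and Xiphops — a synapomorphy uniting that clade.
Most parsimonious ingroup topology: (Ceratinus,(((Ophieus,Xiphops),(Aelax,Neoinus)),Cyanensis)).
Ophieus and Aelax share a more recent common ancestor with each other than either does with Cyanensis, so Cyanensis is the least closely related of the three.

Cyanensis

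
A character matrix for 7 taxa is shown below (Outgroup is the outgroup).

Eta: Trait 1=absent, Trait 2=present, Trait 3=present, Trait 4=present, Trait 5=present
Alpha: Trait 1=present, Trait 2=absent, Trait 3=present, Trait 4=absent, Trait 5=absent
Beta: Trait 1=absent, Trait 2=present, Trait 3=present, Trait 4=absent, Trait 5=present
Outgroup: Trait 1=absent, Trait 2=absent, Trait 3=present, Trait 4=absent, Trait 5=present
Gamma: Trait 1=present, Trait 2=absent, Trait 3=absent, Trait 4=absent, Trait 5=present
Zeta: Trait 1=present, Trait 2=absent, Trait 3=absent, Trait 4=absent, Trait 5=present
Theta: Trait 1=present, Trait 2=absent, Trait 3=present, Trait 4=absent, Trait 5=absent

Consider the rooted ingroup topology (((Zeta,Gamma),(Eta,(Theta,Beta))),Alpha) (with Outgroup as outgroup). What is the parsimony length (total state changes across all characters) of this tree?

9

Map each character onto (((Zeta,Gamma),(Eta,(Theta,Beta))),Alpha) (rooted by Outgroup) and count the minimum state changes it requires (Fitch parsimony):
Trait 1: 3; Trait 2: 2; Trait 3: 1; Trait 4: 1; Trait 5: 2.
Total tree length = 9.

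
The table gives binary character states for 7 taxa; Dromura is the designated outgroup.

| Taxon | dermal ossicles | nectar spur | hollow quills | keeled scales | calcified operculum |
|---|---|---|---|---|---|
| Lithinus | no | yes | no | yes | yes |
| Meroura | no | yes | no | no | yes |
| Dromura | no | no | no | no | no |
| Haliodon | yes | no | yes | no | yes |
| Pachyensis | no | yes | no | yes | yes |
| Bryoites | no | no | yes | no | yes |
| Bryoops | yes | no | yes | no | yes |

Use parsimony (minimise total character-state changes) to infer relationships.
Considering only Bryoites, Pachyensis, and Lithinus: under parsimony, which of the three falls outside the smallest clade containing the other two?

Bryoites

The outgroup has state 'no' for every character, so 'yes' is the derived state throughout.
dermal ossicles: derived state 'yes' in Bryoops and Haliodon only — synapomorphy for {Bryoops, Haliodon}.
nectar spur: derived state 'yes' in Lithinus, Meroura, and Pachyensis only — synapomorphy for {Lithinus, Meroura, Pachyensis}.
Only Bryoites, Bryoops, and Haliodon show the derived state 'yes' for hollow quills, supporting them as a clade.
keeled scales: derived state 'yes' in Lithinus and Pachyensis only — synapomorphy for {Lithinus, Pachyensis}.
calcified operculum (derived state 'yes') is shared by all ingroup taxa — unites the whole ingroup.
Most parsimonious ingroup topology: ((Bryoites,(Bryoops,Haliodon)),((Pachyensis,Lithinus),Meroura)).
Pachyensis and Lithinus share a more recent common ancestor with each other than either does with Bryoites, so Bryoites is the least closely related of the three.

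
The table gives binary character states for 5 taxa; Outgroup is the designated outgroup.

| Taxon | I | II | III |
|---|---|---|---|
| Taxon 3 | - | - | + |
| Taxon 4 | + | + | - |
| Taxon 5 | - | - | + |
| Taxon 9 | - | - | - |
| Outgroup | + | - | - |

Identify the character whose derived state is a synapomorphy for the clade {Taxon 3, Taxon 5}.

Character polarity is set by the outgroup: the derived state is whichever differs from the outgroup's state, so for I the derived state is '-', and for the remaining characters it is '+'.
I: derived state '-' in Taxon 3, Taxon 5, and Taxon 9 only — synapomorphy for {Taxon 3, Taxon 5, Taxon 9}.
II: derived state '+' in Taxon 4 only — an autapomorphy, so it tells us nothing about relationships among taxa.
Only Taxon 3 and Taxon 5 show the derived state '+' for III, supporting them as a clade.
Most parsimonious ingroup topology: (((Taxon 5,Taxon 3),Taxon 9),Taxon 4).
The clade {Taxon 3, Taxon 5} is supported by III: its derived state '+' occurs in exactly those taxa and in no other taxon (including the outgroup).

III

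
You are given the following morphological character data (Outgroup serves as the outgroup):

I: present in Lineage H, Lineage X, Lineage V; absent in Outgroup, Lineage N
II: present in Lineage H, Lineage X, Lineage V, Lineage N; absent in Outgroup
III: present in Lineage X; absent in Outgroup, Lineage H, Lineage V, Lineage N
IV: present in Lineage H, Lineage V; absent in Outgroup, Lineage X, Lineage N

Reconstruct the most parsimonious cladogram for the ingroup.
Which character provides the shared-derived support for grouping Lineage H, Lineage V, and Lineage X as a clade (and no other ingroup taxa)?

The outgroup has state 'absent' for every character, so 'present' is the derived state throughout.
I: derived state 'present' in Lineage H, Lineage V, and Lineage X only — synapomorphy for {Lineage H, Lineage V, Lineage X}.
All ingroup taxa share the derived state 'present' for II; it defines the ingroup but does not resolve relationships within it.
III: derived state 'present' in Lineage X only — an autapomorphy, so it tells us nothing about relationships among taxa.
IV: derived state 'present' in Lineage H and Lineage V only — synapomorphy for {Lineage H, Lineage V}.
Most parsimonious ingroup topology: (((Lineage H,Lineage V),Lineage X),Lineage N).
The clade {Lineage H, Lineage V, Lineage X} is supported by I: its derived state 'present' occurs in exactly those taxa and in no other taxon (including the outgroup).

I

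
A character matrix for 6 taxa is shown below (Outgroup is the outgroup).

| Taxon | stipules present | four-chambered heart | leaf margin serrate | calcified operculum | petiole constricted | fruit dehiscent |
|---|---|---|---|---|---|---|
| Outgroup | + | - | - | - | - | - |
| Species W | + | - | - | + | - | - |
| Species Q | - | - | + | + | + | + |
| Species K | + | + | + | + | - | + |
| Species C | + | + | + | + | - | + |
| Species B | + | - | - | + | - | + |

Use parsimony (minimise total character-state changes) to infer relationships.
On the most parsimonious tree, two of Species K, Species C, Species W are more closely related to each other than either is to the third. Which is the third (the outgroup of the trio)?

Character polarity is set by the outgroup: the derived state is whichever differs from the outgroup's state, so for stipules present the derived state is '-', and for the remaining characters it is '+'.
stipules present: derived state '-' in Species Q only — an autapomorphy, so it tells us nothing about relationships among taxa.
Only Species C and Species K show the derived state '+' for four-chambered heart, supporting them as a clade.
Only Species C, Species K, and Species Q show the derived state '+' for leaf margin serrate, supporting them as a clade.
All ingroup taxa share the derived state '+' for calcified operculum; it defines the ingroup but does not resolve relationships within it.
petiole constricted (derived state '+') is unique to Species Q (autapomorphy; uninformative for grouping).
fruit dehiscent (derived state '+') is shared by Species B, Species C, Species K, and Species Q — a synapomorphy uniting that clade.
Most parsimonious ingroup topology: (Species W,((Species Q,(Species K,Species C)),Species B)).
Species K and Species C share a more recent common ancestor with each other than either does with Species W, so Species W is the least closely related of the three.

Species W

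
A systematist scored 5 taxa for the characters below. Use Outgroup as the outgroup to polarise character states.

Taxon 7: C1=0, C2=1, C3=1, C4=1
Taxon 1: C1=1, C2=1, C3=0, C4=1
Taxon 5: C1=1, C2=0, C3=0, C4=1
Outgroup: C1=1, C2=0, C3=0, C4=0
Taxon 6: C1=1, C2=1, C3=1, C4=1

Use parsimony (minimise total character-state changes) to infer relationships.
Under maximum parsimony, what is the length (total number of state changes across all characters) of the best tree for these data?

4

Character polarity is set by the outgroup: the derived state is whichever differs from the outgroup's state, so for C1 the derived state is '0', and for the remaining characters it is '1'.
C1: derived state '0' in Taxon 7 only — an autapomorphy, so it tells us nothing about relationships among taxa.
C2 (derived state '1') is shared by Taxon 1, Taxon 6, and Taxon 7 — a synapomorphy uniting that clade.
C3: derived state '1' in Taxon 6 and Taxon 7 only — synapomorphy for {Taxon 6, Taxon 7}.
All ingroup taxa share the derived state '1' for C4; it defines the ingroup but does not resolve relationships within it.
Most parsimonious ingroup topology: (((Taxon 7,Taxon 6),Taxon 1),Taxon 5).
Changes per character on this tree: C1: 1; C2: 1; C3: 1; C4: 1.
Total = 4.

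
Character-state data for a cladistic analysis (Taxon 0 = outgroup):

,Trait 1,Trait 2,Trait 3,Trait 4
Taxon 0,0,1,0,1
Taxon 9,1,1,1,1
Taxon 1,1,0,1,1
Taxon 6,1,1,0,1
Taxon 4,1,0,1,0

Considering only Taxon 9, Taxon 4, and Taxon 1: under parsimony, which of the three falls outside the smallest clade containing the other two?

Taxon 9

Character polarity is set by the outgroup: the derived state is whichever differs from the outgroup's state, so for Trait 2, Trait 4 the derived state is '0', and for the remaining characters it is '1'.
All ingroup taxa share the derived state '1' for Trait 1; it defines the ingroup but does not resolve relationships within it.
Only Taxon 1 and Taxon 4 show the derived state '0' for Trait 2, supporting them as a clade.
Only Taxon 1, Taxon 4, and Taxon 9 show the derived state '1' for Trait 3, supporting them as a clade.
Trait 4: derived state '0' in Taxon 4 only — an autapomorphy, so it tells us nothing about relationships among taxa.
Most parsimonious ingroup topology: ((Taxon 9,(Taxon 1,Taxon 4)),Taxon 6).
Taxon 4 and Taxon 1 share a more recent common ancestor with each other than either does with Taxon 9, so Taxon 9 is the least closely related of the three.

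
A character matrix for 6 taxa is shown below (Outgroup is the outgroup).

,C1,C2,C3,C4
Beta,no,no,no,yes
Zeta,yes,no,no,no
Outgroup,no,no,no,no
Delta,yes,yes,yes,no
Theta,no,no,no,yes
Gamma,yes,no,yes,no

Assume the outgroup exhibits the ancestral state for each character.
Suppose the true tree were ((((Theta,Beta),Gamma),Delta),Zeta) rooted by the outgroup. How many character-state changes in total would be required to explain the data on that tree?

Map each character onto ((((Theta,Beta),Gamma),Delta),Zeta) (rooted by Outgroup) and count the minimum state changes it requires (Fitch parsimony):
C1: 2; C2: 1; C3: 2; C4: 1.
Total tree length = 6.

6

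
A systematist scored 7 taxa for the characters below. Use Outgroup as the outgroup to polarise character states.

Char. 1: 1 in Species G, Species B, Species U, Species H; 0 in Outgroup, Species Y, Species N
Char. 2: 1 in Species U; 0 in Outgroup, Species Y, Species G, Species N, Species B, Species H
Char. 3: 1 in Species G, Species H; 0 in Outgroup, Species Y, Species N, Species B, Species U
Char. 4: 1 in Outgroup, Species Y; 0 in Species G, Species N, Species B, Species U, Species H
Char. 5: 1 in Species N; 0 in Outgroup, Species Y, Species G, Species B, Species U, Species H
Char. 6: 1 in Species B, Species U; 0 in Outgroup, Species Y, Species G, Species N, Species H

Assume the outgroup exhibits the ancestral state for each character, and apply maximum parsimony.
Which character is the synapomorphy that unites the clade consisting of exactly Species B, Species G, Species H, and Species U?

Character polarity is set by the outgroup: the derived state is whichever differs from the outgroup's state, so for Char. 4 the derived state is '0', and for the remaining characters it is '1'.
Only Species B, Species G, Species H, and Species U show the derived state '1' for Char. 1, supporting them as a clade.
Char. 2: derived state '1' in Species U only — an autapomorphy, so it tells us nothing about relationships among taxa.
Only Species G and Species H show the derived state '1' for Char. 3, supporting them as a clade.
Only Species B, Species G, Species H, Species N, and Species U show the derived state '0' for Char. 4, supporting them as a clade.
Char. 5: derived state '1' in Species N only — an autapomorphy, so it tells us nothing about relationships among taxa.
Char. 6: derived state '1' in Species B and Species U only — synapomorphy for {Species B, Species U}.
Most parsimonious ingroup topology: (Species Y,(((Species G,Species H),(Species B,Species U)),Species N)).
The clade {Species B, Species G, Species H, Species U} is supported by Char. 1: its derived state '1' occurs in exactly those taxa and in no other taxon (including the outgroup).

Char. 1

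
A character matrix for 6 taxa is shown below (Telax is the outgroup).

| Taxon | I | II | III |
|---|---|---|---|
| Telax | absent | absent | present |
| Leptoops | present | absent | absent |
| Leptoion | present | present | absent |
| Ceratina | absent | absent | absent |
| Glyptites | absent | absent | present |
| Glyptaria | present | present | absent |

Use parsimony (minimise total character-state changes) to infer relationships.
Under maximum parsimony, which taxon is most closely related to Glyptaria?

Character polarity is set by the outgroup: the derived state is whichever differs from the outgroup's state, so for III the derived state is 'absent', and for the remaining characters it is 'present'.
I (derived state 'present') is shared by Glyptaria, Leptoion, and Leptoops — a synapomorphy uniting that clade.
Only Glyptaria and Leptoion show the derived state 'present' for II, supporting them as a clade.
Only Ceratina, Glyptaria, Leptoion, and Leptoops show the derived state 'absent' for III, supporting them as a clade.
Most parsimonious ingroup topology: (((Leptoops,(Leptoion,Glyptaria)),Ceratina),Glyptites).
Glyptaria and Leptoion form a cherry on this tree, so they are sister taxa.

Leptoion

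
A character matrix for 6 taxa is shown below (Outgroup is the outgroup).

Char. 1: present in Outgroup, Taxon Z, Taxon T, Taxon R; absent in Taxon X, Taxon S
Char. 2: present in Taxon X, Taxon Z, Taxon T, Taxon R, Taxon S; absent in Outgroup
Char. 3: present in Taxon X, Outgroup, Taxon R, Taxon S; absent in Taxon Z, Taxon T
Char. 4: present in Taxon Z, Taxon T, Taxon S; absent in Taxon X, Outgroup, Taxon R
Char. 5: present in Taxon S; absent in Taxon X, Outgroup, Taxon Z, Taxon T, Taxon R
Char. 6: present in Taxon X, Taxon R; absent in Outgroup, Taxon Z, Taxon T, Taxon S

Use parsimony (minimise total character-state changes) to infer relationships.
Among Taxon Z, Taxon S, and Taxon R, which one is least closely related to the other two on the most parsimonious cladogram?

Taxon R

Character polarity is set by the outgroup: the derived state is whichever differs from the outgroup's state, so for Char. 1, Char. 3 the derived state is 'absent', and for the remaining characters it is 'present'.
Char. 1 groups Taxon S and Taxon X, which is incompatible with the clades supported by the remaining characters; treating it as convergent (homoplasy) costs fewer steps than any alternative tree.
All ingroup taxa share the derived state 'present' for Char. 2; it defines the ingroup but does not resolve relationships within it.
Char. 3 (derived state 'absent') is shared by Taxon T and Taxon Z — a synapomorphy uniting that clade.
Char. 4: derived state 'present' in Taxon S, Taxon T, and Taxon Z only — synapomorphy for {Taxon S, Taxon T, Taxon Z}.
Char. 5: derived state 'present' in Taxon S only — an autapomorphy, so it tells us nothing about relationships among taxa.
Only Taxon R and Taxon X show the derived state 'present' for Char. 6, supporting them as a clade.
Most parsimonious ingroup topology: (((Taxon T,Taxon Z),Taxon S),(Taxon X,Taxon R)).
Taxon S and Taxon Z share a more recent common ancestor with each other than either does with Taxon R, so Taxon R is the least closely related of the three.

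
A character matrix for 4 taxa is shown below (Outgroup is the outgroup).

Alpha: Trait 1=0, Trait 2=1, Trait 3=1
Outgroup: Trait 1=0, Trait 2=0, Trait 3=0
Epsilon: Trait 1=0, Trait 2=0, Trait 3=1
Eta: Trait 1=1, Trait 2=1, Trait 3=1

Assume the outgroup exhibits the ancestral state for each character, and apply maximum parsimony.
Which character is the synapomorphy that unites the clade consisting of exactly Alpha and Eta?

The outgroup has state '0' for every character, so '1' is the derived state throughout.
Trait 1: derived state '1' in Eta only — an autapomorphy, so it tells us nothing about relationships among taxa.
Trait 2 (derived state '1') is shared by Alpha and Eta — a synapomorphy uniting that clade.
Trait 3 (derived state '1') is shared by all ingroup taxa — unites the whole ingroup.
Most parsimonious ingroup topology: ((Eta,Alpha),Epsilon).
The clade {Alpha, Eta} is supported by Trait 2: its derived state '1' occurs in exactly those taxa and in no other taxon (including the outgroup).

Trait 2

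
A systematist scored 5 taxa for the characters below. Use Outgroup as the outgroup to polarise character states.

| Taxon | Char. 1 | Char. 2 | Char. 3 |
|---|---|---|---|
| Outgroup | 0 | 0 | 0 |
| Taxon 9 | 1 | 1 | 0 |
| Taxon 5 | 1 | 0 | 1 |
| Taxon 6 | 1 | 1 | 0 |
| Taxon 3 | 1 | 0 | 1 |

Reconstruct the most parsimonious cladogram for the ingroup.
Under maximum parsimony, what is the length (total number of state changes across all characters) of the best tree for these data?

The outgroup has state '0' for every character, so '1' is the derived state throughout.
Char. 1 (derived state '1') is shared by all ingroup taxa — unites the whole ingroup.
Char. 2: derived state '1' in Taxon 6 and Taxon 9 only — synapomorphy for {Taxon 6, Taxon 9}.
Char. 3 (derived state '1') is shared by Taxon 3 and Taxon 5 — a synapomorphy uniting that clade.
Most parsimonious ingroup topology: ((Taxon 9,Taxon 6),(Taxon 5,Taxon 3)).
Changes per character on this tree: Char. 1: 1; Char. 2: 1; Char. 3: 1.
Total = 3.

3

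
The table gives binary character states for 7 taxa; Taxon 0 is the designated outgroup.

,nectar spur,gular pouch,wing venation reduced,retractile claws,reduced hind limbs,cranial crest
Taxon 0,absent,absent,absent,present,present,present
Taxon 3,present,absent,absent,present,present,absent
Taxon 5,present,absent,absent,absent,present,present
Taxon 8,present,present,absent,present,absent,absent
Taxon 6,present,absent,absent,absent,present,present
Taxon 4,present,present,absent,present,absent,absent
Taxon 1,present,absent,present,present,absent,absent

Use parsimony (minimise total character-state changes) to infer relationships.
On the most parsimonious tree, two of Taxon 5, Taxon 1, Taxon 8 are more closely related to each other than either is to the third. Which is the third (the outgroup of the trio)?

Character polarity is set by the outgroup: the derived state is whichever differs from the outgroup's state, so for retractile claws, reduced hind limbs, cranial crest the derived state is 'absent', and for the remaining characters it is 'present'.
nectar spur (derived state 'present') is shared by all ingroup taxa — unites the whole ingroup.
gular pouch (derived state 'present') is shared by Taxon 4 and Taxon 8 — a synapomorphy uniting that clade.
wing venation reduced: derived state 'present' in Taxon 1 only — an autapomorphy, so it tells us nothing about relationships among taxa.
retractile claws: derived state 'absent' in Taxon 5 and Taxon 6 only — synapomorphy for {Taxon 5, Taxon 6}.
Only Taxon 1, Taxon 4, and Taxon 8 show the derived state 'absent' for reduced hind limbs, supporting them as a clade.
Only Taxon 1, Taxon 3, Taxon 4, and Taxon 8 show the derived state 'absent' for cranial crest, supporting them as a clade.
Most parsimonious ingroup topology: ((Taxon 3,((Taxon 8,Taxon 4),Taxon 1)),(Taxon 5,Taxon 6)).
Taxon 1 and Taxon 8 share a more recent common ancestor with each other than either does with Taxon 5, so Taxon 5 is the least closely related of the three.

Taxon 5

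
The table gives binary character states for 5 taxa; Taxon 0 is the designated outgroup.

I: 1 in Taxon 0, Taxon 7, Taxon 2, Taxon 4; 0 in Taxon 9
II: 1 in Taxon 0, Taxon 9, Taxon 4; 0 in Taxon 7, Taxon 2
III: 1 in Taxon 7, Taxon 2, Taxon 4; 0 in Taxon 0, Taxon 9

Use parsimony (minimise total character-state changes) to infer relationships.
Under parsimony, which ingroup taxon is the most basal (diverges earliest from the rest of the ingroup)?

Character polarity is set by the outgroup: the derived state is whichever differs from the outgroup's state, so for I, II the derived state is '0', and for the remaining characters it is '1'.
I: derived state '0' in Taxon 9 only — an autapomorphy, so it tells us nothing about relationships among taxa.
II: derived state '0' in Taxon 2 and Taxon 7 only — synapomorphy for {Taxon 2, Taxon 7}.
III: derived state '1' in Taxon 2, Taxon 4, and Taxon 7 only — synapomorphy for {Taxon 2, Taxon 4, Taxon 7}.
Most parsimonious ingroup topology: (((Taxon 7,Taxon 2),Taxon 4),Taxon 9).
Taxon 9 is sister to the clade containing all other ingroup taxa, so it is the earliest-diverging (most basal) ingroup lineage.

Taxon 9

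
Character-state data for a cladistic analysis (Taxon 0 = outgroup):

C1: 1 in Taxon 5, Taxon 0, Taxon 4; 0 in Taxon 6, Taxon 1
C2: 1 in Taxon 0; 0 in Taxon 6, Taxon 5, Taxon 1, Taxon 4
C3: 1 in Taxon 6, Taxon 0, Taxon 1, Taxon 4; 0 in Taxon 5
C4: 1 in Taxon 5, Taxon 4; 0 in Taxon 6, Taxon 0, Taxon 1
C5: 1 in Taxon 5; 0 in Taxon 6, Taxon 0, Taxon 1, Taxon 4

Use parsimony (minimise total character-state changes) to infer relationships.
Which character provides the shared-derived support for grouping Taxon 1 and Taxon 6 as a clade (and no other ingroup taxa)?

Character polarity is set by the outgroup: the derived state is whichever differs from the outgroup's state, so for C1, C2, C3 the derived state is '0', and for the remaining characters it is '1'.
C1: derived state '0' in Taxon 1 and Taxon 6 only — synapomorphy for {Taxon 1, Taxon 6}.
C2 (derived state '0') is shared by all ingroup taxa — unites the whole ingroup.
C3 (derived state '0') is unique to Taxon 5 (autapomorphy; uninformative for grouping).
C4: derived state '1' in Taxon 4 and Taxon 5 only — synapomorphy for {Taxon 4, Taxon 5}.
C5: derived state '1' in Taxon 5 only — an autapomorphy, so it tells us nothing about relationships among taxa.
Most parsimonious ingroup topology: ((Taxon 6,Taxon 1),(Taxon 4,Taxon 5)).
The clade {Taxon 1, Taxon 6} is supported by C1: its derived state '0' occurs in exactly those taxa and in no other taxon (including the outgroup).

C1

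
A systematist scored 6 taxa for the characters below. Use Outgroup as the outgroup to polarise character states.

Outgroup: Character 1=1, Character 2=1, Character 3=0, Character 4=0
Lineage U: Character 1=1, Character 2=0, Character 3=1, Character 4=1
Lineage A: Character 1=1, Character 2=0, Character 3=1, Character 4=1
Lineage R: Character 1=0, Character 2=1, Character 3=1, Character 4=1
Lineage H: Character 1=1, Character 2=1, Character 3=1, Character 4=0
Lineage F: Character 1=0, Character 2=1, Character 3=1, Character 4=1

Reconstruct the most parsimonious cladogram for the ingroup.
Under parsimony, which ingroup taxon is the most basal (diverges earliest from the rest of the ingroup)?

Lineage H

Character polarity is set by the outgroup: the derived state is whichever differs from the outgroup's state, so for Character 1, Character 2 the derived state is '0', and for the remaining characters it is '1'.
Only Lineage F and Lineage R show the derived state '0' for Character 1, supporting them as a clade.
Only Lineage A and Lineage U show the derived state '0' for Character 2, supporting them as a clade.
Character 3 (derived state '1') is shared by all ingroup taxa — unites the whole ingroup.
Only Lineage A, Lineage F, Lineage R, and Lineage U show the derived state '1' for Character 4, supporting them as a clade.
Most parsimonious ingroup topology: (((Lineage U,Lineage A),(Lineage R,Lineage F)),Lineage H).
Lineage H is sister to the clade containing all other ingroup taxa, so it is the earliest-diverging (most basal) ingroup lineage.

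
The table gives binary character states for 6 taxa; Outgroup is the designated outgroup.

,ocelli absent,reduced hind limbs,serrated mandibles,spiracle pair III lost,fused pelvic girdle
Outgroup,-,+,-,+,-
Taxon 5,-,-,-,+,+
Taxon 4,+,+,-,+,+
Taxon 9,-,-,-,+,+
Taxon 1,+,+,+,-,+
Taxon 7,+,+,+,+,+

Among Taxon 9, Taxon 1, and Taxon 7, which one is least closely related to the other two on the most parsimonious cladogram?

Taxon 9

Character polarity is set by the outgroup: the derived state is whichever differs from the outgroup's state, so for reduced hind limbs, spiracle pair III lost the derived state is '-', and for the remaining characters it is '+'.
ocelli absent: derived state '+' in Taxon 1, Taxon 4, and Taxon 7 only — synapomorphy for {Taxon 1, Taxon 4, Taxon 7}.
reduced hind limbs (derived state '-') is shared by Taxon 5 and Taxon 9 — a synapomorphy uniting that clade.
serrated mandibles (derived state '+') is shared by Taxon 1 and Taxon 7 — a synapomorphy uniting that clade.
spiracle pair III lost (derived state '-') is unique to Taxon 1 (autapomorphy; uninformative for grouping).
fused pelvic girdle (derived state '+') is shared by all ingroup taxa — unites the whole ingroup.
Most parsimonious ingroup topology: ((Taxon 5,Taxon 9),(Taxon 4,(Taxon 1,Taxon 7))).
Taxon 7 and Taxon 1 share a more recent common ancestor with each other than either does with Taxon 9, so Taxon 9 is the least closely related of the three.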